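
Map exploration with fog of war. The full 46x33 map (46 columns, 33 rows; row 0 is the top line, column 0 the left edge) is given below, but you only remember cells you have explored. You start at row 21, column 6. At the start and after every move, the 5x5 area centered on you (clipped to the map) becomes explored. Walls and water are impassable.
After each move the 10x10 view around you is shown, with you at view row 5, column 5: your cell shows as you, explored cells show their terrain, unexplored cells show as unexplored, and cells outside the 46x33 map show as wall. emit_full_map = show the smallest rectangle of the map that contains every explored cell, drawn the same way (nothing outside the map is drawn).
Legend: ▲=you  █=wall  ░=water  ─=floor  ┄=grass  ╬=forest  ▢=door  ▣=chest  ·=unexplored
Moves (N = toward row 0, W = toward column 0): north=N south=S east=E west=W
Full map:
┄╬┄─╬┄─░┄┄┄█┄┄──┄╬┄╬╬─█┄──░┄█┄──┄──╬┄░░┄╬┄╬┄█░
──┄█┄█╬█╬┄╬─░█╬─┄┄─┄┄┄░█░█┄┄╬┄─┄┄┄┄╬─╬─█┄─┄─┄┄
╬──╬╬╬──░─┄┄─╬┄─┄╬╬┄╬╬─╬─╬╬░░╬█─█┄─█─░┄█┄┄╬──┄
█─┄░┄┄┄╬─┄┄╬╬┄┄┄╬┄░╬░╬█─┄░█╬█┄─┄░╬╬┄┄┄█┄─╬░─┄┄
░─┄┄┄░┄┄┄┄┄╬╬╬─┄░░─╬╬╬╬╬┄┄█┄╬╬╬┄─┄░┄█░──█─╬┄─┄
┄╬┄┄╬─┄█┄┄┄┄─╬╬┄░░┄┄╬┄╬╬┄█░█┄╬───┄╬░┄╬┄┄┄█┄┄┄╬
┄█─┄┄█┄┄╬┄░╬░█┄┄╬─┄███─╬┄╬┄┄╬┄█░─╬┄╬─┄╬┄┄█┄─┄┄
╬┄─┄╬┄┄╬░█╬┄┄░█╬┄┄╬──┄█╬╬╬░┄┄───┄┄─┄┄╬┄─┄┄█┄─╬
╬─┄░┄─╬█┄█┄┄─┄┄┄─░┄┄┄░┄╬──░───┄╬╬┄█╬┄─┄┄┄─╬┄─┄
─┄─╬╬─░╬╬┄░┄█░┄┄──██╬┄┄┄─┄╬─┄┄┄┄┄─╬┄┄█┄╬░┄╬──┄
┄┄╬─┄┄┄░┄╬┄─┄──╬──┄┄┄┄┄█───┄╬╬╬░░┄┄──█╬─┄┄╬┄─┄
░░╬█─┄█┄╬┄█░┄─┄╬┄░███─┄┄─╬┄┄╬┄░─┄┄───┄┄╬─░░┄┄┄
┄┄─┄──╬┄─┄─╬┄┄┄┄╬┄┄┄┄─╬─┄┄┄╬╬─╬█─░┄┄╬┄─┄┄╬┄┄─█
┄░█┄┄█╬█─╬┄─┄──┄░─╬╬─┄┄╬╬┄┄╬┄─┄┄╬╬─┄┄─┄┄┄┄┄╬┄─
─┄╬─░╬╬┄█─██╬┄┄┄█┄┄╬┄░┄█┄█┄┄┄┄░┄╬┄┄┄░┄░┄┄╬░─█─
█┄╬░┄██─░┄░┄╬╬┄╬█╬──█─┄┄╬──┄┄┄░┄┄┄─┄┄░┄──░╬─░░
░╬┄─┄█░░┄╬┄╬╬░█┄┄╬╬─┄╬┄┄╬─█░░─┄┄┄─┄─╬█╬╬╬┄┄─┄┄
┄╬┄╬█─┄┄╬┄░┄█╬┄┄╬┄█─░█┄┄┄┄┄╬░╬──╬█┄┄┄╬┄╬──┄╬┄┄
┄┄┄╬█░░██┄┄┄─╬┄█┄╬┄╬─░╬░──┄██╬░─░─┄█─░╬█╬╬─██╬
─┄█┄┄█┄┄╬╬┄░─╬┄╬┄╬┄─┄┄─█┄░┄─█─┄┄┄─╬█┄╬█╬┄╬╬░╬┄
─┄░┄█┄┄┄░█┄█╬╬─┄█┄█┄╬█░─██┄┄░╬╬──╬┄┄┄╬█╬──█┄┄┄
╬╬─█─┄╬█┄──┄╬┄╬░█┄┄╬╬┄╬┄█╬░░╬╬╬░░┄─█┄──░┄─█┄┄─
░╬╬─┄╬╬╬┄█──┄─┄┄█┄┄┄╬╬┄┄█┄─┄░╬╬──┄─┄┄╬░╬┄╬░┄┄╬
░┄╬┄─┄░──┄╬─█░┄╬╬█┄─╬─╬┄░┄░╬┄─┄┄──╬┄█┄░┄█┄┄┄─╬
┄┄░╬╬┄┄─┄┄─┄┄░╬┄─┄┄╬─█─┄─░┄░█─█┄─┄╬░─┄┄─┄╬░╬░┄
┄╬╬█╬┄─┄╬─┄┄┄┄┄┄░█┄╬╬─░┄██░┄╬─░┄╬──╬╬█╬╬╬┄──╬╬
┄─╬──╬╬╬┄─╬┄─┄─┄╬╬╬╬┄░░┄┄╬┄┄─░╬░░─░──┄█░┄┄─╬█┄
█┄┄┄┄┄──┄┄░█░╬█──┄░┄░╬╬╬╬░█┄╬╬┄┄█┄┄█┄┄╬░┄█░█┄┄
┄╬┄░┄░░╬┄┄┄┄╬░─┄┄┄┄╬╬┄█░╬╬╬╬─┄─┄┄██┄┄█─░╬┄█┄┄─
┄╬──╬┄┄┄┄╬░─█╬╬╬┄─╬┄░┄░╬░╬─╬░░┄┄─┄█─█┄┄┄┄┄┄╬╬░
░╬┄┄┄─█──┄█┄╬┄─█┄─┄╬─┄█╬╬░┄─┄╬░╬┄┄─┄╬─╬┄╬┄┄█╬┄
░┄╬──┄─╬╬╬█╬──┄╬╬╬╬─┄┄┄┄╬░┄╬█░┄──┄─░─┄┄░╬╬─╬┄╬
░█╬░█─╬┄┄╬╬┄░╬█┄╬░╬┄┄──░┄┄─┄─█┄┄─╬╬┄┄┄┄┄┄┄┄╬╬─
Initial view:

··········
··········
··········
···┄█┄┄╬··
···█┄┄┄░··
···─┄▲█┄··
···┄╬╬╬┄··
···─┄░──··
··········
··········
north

··········
··········
··········
···█░░██··
···┄█┄┄╬··
···█┄▲┄░··
···─┄╬█┄··
···┄╬╬╬┄··
···─┄░──··
··········

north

··········
··········
··········
···█─┄┄╬··
···█░░██··
···┄█▲┄╬··
···█┄┄┄░··
···─┄╬█┄··
···┄╬╬╬┄··
···─┄░──··

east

··········
··········
··········
··█─┄┄╬┄··
··█░░██┄··
··┄█┄▲╬╬··
··█┄┄┄░█··
··─┄╬█┄─··
··┄╬╬╬┄···
··─┄░──···

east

··········
··········
··········
·█─┄┄╬┄░··
·█░░██┄┄··
·┄█┄┄▲╬┄··
·█┄┄┄░█┄··
·─┄╬█┄──··
·┄╬╬╬┄····
·─┄░──····

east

··········
··········
··········
█─┄┄╬┄░┄··
█░░██┄┄┄··
┄█┄┄╬▲┄░··
█┄┄┄░█┄█··
─┄╬█┄──┄··
┄╬╬╬┄·····
─┄░──·····

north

··········
··········
··········
···░┄╬┄╬··
█─┄┄╬┄░┄··
█░░██▲┄┄··
┄█┄┄╬╬┄░··
█┄┄┄░█┄█··
─┄╬█┄──┄··
┄╬╬╬┄·····

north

··········
··········
··········
···─░┄░┄··
···░┄╬┄╬··
█─┄┄╬▲░┄··
█░░██┄┄┄··
┄█┄┄╬╬┄░··
█┄┄┄░█┄█··
─┄╬█┄──┄··

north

··········
··········
··········
···┄█─██··
···─░┄░┄··
···░┄▲┄╬··
█─┄┄╬┄░┄··
█░░██┄┄┄··
┄█┄┄╬╬┄░··
█┄┄┄░█┄█··

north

··········
··········
··········
···█─╬┄─··
···┄█─██··
···─░▲░┄··
···░┄╬┄╬··
█─┄┄╬┄░┄··
█░░██┄┄┄··
┄█┄┄╬╬┄░··

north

··········
··········
··········
···┄─┄─╬··
···█─╬┄─··
···┄█▲██··
···─░┄░┄··
···░┄╬┄╬··
█─┄┄╬┄░┄··
█░░██┄┄┄··

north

··········
··········
··········
···┄╬┄█░··
···┄─┄─╬··
···█─▲┄─··
···┄█─██··
···─░┄░┄··
···░┄╬┄╬··
█─┄┄╬┄░┄··

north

··········
··········
··········
···░┄╬┄─··
···┄╬┄█░··
···┄─▲─╬··
···█─╬┄─··
···┄█─██··
···─░┄░┄··
···░┄╬┄╬··

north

··········
··········
··········
···╬╬┄░┄··
···░┄╬┄─··
···┄╬▲█░··
···┄─┄─╬··
···█─╬┄─··
···┄█─██··
···─░┄░┄··

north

··········
··········
··········
···█┄█┄┄··
···╬╬┄░┄··
···░┄▲┄─··
···┄╬┄█░··
···┄─┄─╬··
···█─╬┄─··
···┄█─██··

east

··········
··········
··········
··█┄█┄┄─··
··╬╬┄░┄█··
··░┄╬▲─┄··
··┄╬┄█░┄··
··┄─┄─╬┄··
··█─╬┄─···
··┄█─██···

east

··········
··········
··········
·█┄█┄┄─┄··
·╬╬┄░┄█░··
·░┄╬┄▲┄─··
·┄╬┄█░┄─··
·┄─┄─╬┄┄··
·█─╬┄─····
·┄█─██····

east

··········
··········
··········
█┄█┄┄─┄┄··
╬╬┄░┄█░┄··
░┄╬┄─▲──··
┄╬┄█░┄─┄··
┄─┄─╬┄┄┄··
█─╬┄─·····
┄█─██·····

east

··········
··········
··········
┄█┄┄─┄┄┄··
╬┄░┄█░┄┄··
┄╬┄─┄▲─╬··
╬┄█░┄─┄╬··
─┄─╬┄┄┄┄··
─╬┄─······
█─██······

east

··········
··········
··········
█┄┄─┄┄┄─··
┄░┄█░┄┄─··
╬┄─┄─▲╬─··
┄█░┄─┄╬┄··
┄─╬┄┄┄┄╬··
╬┄─·······
─██·······

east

··········
··········
··········
┄┄─┄┄┄─░··
░┄█░┄┄──··
┄─┄──▲──··
█░┄─┄╬┄░··
─╬┄┄┄┄╬┄··
┄─········
██········

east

··········
··········
··········
┄─┄┄┄─░┄··
┄█░┄┄──█··
─┄──╬▲─┄··
░┄─┄╬┄░█··
╬┄┄┄┄╬┄┄··
─·········
█·········

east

··········
··········
··········
─┄┄┄─░┄┄··
█░┄┄──██··
┄──╬─▲┄┄··
┄─┄╬┄░██··
┄┄┄┄╬┄┄┄··
··········
··········

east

··········
··········
··········
┄┄┄─░┄┄┄··
░┄┄──██╬··
──╬──▲┄┄··
─┄╬┄░███··
┄┄┄╬┄┄┄┄··
··········
··········

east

··········
··········
··········
┄┄─░┄┄┄░··
┄┄──██╬┄··
─╬──┄▲┄┄··
┄╬┄░███─··
┄┄╬┄┄┄┄─··
··········
··········

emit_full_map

···█┄█┄┄─┄┄┄─░┄┄┄░
···╬╬┄░┄█░┄┄──██╬┄
···░┄╬┄─┄──╬──┄▲┄┄
···┄╬┄█░┄─┄╬┄░███─
···┄─┄─╬┄┄┄┄╬┄┄┄┄─
···█─╬┄─··········
···┄█─██··········
···─░┄░┄··········
···░┄╬┄╬··········
█─┄┄╬┄░┄··········
█░░██┄┄┄··········
┄█┄┄╬╬┄░··········
█┄┄┄░█┄█··········
─┄╬█┄──┄··········
┄╬╬╬┄·············
─┄░──·············

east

··········
··········
··········
┄─░┄┄┄░┄··
┄──██╬┄┄··
╬──┄┄▲┄┄··
╬┄░███─┄··
┄╬┄┄┄┄─╬··
··········
··········

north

··········
··········
··········
···╬──┄█··
┄─░┄┄┄░┄··
┄──██▲┄┄··
╬──┄┄┄┄┄··
╬┄░███─┄··
┄╬┄┄┄┄─╬··
··········

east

··········
··········
··········
··╬──┄█╬··
─░┄┄┄░┄╬··
──██╬▲┄┄··
──┄┄┄┄┄█··
┄░███─┄┄··
╬┄┄┄┄─╬···
··········

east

··········
··········
··········
·╬──┄█╬╬··
░┄┄┄░┄╬─··
─██╬┄▲┄─··
─┄┄┄┄┄█─··
░███─┄┄─··
┄┄┄┄─╬····
··········

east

··········
··········
··········
╬──┄█╬╬╬··
┄┄┄░┄╬──··
██╬┄┄▲─┄··
┄┄┄┄┄█──··
███─┄┄─╬··
┄┄┄─╬·····
··········

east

··········
··········
··········
──┄█╬╬╬░··
┄┄░┄╬──░··
█╬┄┄┄▲┄╬··
┄┄┄┄█───··
██─┄┄─╬┄··
┄┄─╬······
··········

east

··········
··········
··········
─┄█╬╬╬░┄··
┄░┄╬──░─··
╬┄┄┄─▲╬─··
┄┄┄█───┄··
█─┄┄─╬┄┄··
┄─╬·······
··········

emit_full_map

··············╬──┄█╬╬╬░┄
···█┄█┄┄─┄┄┄─░┄┄┄░┄╬──░─
···╬╬┄░┄█░┄┄──██╬┄┄┄─▲╬─
···░┄╬┄─┄──╬──┄┄┄┄┄█───┄
···┄╬┄█░┄─┄╬┄░███─┄┄─╬┄┄
···┄─┄─╬┄┄┄┄╬┄┄┄┄─╬·····
···█─╬┄─················
···┄█─██················
···─░┄░┄················
···░┄╬┄╬················
█─┄┄╬┄░┄················
█░░██┄┄┄················
┄█┄┄╬╬┄░················
█┄┄┄░█┄█················
─┄╬█┄──┄················
┄╬╬╬┄···················
─┄░──···················


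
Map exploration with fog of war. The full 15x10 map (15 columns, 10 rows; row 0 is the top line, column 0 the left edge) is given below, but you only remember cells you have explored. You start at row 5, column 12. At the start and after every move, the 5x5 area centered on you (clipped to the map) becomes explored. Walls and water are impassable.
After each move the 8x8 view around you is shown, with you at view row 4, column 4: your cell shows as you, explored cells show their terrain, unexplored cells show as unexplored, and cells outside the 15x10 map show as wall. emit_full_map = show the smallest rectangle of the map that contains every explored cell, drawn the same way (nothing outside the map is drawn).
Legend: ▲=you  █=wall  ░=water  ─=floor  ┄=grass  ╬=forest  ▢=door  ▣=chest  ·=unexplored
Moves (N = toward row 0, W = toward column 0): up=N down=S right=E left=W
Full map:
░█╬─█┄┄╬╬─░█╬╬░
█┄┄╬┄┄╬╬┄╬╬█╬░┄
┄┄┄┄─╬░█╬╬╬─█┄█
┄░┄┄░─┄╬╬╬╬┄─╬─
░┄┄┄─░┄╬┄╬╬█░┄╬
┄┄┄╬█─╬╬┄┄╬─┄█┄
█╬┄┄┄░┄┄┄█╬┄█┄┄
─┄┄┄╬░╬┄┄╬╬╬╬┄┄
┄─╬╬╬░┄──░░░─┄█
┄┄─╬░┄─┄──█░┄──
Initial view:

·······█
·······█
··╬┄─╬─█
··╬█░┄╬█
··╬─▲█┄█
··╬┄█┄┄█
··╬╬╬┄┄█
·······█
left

········
········
··╬╬┄─╬─
··╬╬█░┄╬
··┄╬▲┄█┄
··█╬┄█┄┄
··╬╬╬╬┄┄
········

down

········
··╬╬┄─╬─
··╬╬█░┄╬
··┄╬─┄█┄
··█╬▲█┄┄
··╬╬╬╬┄┄
··░░░─┄·
········

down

··╬╬┄─╬─
··╬╬█░┄╬
··┄╬─┄█┄
··█╬┄█┄┄
··╬╬▲╬┄┄
··░░░─┄·
··─█░┄─·
████████

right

·╬╬┄─╬─█
·╬╬█░┄╬█
·┄╬─┄█┄█
·█╬┄█┄┄█
·╬╬╬▲┄┄█
·░░░─┄██
·─█░┄──█
████████

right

╬╬┄─╬─██
╬╬█░┄╬██
┄╬─┄█┄██
█╬┄█┄┄██
╬╬╬╬▲┄██
░░░─┄███
─█░┄──██
████████

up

······██
╬╬┄─╬─██
╬╬█░┄╬██
┄╬─┄█┄██
█╬┄█▲┄██
╬╬╬╬┄┄██
░░░─┄███
─█░┄──██

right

·····███
╬┄─╬─███
╬█░┄╬███
╬─┄█┄███
╬┄█┄▲███
╬╬╬┄┄███
░░─┄████
█░┄──███

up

·····███
·····███
╬┄─╬─███
╬█░┄╬███
╬─┄█▲███
╬┄█┄┄███
╬╬╬┄┄███
░░─┄████

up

·····███
·····███
··█┄████
╬┄─╬─███
╬█░┄▲███
╬─┄█┄███
╬┄█┄┄███
╬╬╬┄┄███

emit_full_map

···█┄█
╬╬┄─╬─
╬╬█░┄▲
┄╬─┄█┄
█╬┄█┄┄
╬╬╬╬┄┄
░░░─┄█
─█░┄──

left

······██
······██
··─█┄███
╬╬┄─╬─██
╬╬█░▲╬██
┄╬─┄█┄██
█╬┄█┄┄██
╬╬╬╬┄┄██

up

████████
······██
··█╬░┄██
··─█┄███
╬╬┄─▲─██
╬╬█░┄╬██
┄╬─┄█┄██
█╬┄█┄┄██

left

████████
·······█
··╬█╬░┄█
··╬─█┄██
·╬╬┄▲╬─█
·╬╬█░┄╬█
·┄╬─┄█┄█
·█╬┄█┄┄█

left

████████
········
··╬╬█╬░┄
··╬╬─█┄█
··╬╬▲─╬─
··╬╬█░┄╬
··┄╬─┄█┄
··█╬┄█┄┄

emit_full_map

╬╬█╬░┄
╬╬─█┄█
╬╬▲─╬─
╬╬█░┄╬
┄╬─┄█┄
█╬┄█┄┄
╬╬╬╬┄┄
░░░─┄█
─█░┄──

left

████████
········
··┄╬╬█╬░
··╬╬╬─█┄
··╬╬▲┄─╬
··┄╬╬█░┄
··┄┄╬─┄█
···█╬┄█┄

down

········
··┄╬╬█╬░
··╬╬╬─█┄
··╬╬╬┄─╬
··┄╬▲█░┄
··┄┄╬─┄█
··┄█╬┄█┄
···╬╬╬╬┄

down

··┄╬╬█╬░
··╬╬╬─█┄
··╬╬╬┄─╬
··┄╬╬█░┄
··┄┄▲─┄█
··┄█╬┄█┄
··┄╬╬╬╬┄
···░░░─┄

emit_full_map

┄╬╬█╬░┄
╬╬╬─█┄█
╬╬╬┄─╬─
┄╬╬█░┄╬
┄┄▲─┄█┄
┄█╬┄█┄┄
┄╬╬╬╬┄┄
·░░░─┄█
·─█░┄──


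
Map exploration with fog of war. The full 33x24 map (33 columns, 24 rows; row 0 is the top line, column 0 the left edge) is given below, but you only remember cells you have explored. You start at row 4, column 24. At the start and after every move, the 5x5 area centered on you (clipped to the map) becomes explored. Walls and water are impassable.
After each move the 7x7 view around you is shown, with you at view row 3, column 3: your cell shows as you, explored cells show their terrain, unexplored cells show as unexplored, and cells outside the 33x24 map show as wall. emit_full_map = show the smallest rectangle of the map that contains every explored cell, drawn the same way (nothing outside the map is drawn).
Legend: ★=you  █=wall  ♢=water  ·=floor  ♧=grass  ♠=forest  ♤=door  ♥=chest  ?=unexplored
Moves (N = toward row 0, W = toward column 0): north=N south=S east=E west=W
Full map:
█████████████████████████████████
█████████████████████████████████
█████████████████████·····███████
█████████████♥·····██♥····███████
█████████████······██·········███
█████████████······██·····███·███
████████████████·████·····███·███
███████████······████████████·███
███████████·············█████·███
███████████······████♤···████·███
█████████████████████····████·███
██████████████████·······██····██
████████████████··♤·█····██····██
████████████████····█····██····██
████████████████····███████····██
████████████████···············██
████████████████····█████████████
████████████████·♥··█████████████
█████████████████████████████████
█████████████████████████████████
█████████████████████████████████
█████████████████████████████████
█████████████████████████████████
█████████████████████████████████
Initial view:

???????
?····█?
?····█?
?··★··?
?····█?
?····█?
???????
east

???????
····██?
····██?
···★··?
····██?
····██?
???????

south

····██?
····██?
······?
···★██?
····██?
?█████?
???????

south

····██?
······?
····██?
···★██?
?█████?
?·████?
???????

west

?····██
?······
?····██
?··★·██
?██████
?··████
???????

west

??····█
?······
?·····█
?··★··█
?██████
?···███
???????

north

??····█
?♥····█
?······
?··★··█
?·····█
?██████
?···███

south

?♥····█
?······
?·····█
?··★··█
?██████
?···███
???????

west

??♥····
?█·····
?█·····
?█·★···
?██████
?····██
???????

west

???♥···
?██····
?██····
?██★···
?██████
?·····█
???????

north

????···
?██♥···
?██····
?██★···
?██····
?██████
?·····█

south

?██♥···
?██····
?██····
?██★···
?██████
?·····█
???????

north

????···
?██♥···
?██····
?██★···
?██····
?██████
?·····█

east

???····
██♥····
██·····
██·★···
██·····
███████
·····██

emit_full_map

???····██
██♥····██
██·······
██·★···██
██·····██
█████████
·····████


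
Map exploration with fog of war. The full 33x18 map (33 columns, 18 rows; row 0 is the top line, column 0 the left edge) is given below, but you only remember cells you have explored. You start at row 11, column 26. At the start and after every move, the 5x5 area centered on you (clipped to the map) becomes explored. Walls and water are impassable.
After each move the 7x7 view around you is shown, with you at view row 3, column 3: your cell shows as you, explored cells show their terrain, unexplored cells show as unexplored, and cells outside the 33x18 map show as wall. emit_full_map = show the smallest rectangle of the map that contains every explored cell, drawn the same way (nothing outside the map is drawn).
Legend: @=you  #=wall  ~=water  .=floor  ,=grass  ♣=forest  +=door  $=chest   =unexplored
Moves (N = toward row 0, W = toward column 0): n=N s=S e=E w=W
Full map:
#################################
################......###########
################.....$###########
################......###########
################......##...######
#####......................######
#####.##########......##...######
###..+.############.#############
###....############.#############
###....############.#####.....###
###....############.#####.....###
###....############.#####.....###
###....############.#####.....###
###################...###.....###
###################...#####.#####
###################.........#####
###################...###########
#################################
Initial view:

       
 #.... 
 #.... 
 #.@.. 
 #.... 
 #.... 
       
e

       
#..... 
#..... 
#..@.. 
#..... 
#..... 
       

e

       
.....# 
.....# 
...@.# 
.....# 
.....# 
       

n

       
 ##### 
.....# 
...@.# 
.....# 
.....# 
.....# 

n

       
 ##### 
 ##### 
...@.# 
.....# 
.....# 
.....# 

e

       
###### 
###### 
...@## 
....## 
....## 
....#  

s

###### 
###### 
....## 
...@## 
....## 
....## 
....#  

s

###### 
....## 
....## 
...@## 
....## 
....## 
       

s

....## 
....## 
....## 
...@## 
....## 
 .#### 
       

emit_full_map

  ######
  ######
#.....##
#.....##
#.....##
#....@##
#.....##
   .####

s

....## 
....## 
....## 
...@## 
 .#### 
 .#### 
       

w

.....##
.....##
.....##
...@.##
 #.####
 ..####
       

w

#.....#
#.....#
#.....#
#..@..#
 ##.###
 ...###
       

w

 #.....
 #.....
 #.....
 #.@...
 ###.##
 ....##
       

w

  #....
 ##....
 ##....
 ##@...
 ####.#
 .....#
       

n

  #....
 ##....
 ##....
 ##@...
 ##....
 ####.#
 .....#

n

    ###
 ##....
 ##....
 ##@...
 ##....
 ##....
 ####.#

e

   ####
##.....
##.....
##.@...
##.....
##.....
####.##

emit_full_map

   ######
   ######
##.....##
##.....##
##.@...##
##.....##
##.....##
####.####
.....####

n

   ####
 ######
##.....
##.@...
##.....
##.....
##.....

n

       
 ######
 ######
##.@...
##.....
##.....
##.....

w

       
 ######
 ######
 ##@...
 ##....
 ##....
 ##....

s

 ######
 ######
 ##....
 ##@...
 ##....
 ##....
 ##....

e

#######
#######
##.....
##.@...
##.....
##.....
##.....

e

#######
#######
#.....#
#..@..#
#.....#
#.....#
#.....#

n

       
#######
#######
#..@..#
#.....#
#.....#
#.....#

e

       
#######
#######
...@.##
.....##
.....##
.....##

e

       
###### 
###### 
...@## 
....## 
....## 
....## 

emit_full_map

#########
#########
##....@##
##.....##
##.....##
##.....##
##.....##
####.####
.....####

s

###### 
###### 
....## 
...@## 
....## 
....## 
....## 

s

###### 
....## 
....## 
...@## 
....## 
....## 
#.#### 

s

....## 
....## 
....## 
...@## 
....## 
#.#### 
..#### 

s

....## 
....## 
....## 
...@## 
#.#### 
..#### 
       

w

.....##
.....##
.....##
...@.##
##.####
...####
       

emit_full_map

#########
#########
##.....##
##.....##
##.....##
##.....##
##...@.##
####.####
.....####

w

#.....#
#.....#
#.....#
#..@..#
###.###
....###
       

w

##.....
##.....
##.....
##.@...
####.##
.....##
       

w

 ##....
 ##....
 ##....
 ##@...
 ####.#
 .....#
       

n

 ##....
 ##....
 ##....
 ##@...
 ##....
 ####.#
 .....#

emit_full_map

#########
#########
##.....##
##.....##
##.....##
##@....##
##.....##
####.####
.....####

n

 ######
 ##....
 ##....
 ##@...
 ##....
 ##....
 ####.#

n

 ######
 ######
 ##....
 ##@...
 ##....
 ##....
 ##....

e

#######
#######
##.....
##.@...
##.....
##.....
##.....

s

#######
##.....
##.....
##.@...
##.....
##.....
####.##

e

#######
#.....#
#.....#
#..@..#
#.....#
#.....#
###.###

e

#######
.....##
.....##
...@.##
.....##
.....##
##.####

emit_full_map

#########
#########
##.....##
##.....##
##...@.##
##.....##
##.....##
####.####
.....####


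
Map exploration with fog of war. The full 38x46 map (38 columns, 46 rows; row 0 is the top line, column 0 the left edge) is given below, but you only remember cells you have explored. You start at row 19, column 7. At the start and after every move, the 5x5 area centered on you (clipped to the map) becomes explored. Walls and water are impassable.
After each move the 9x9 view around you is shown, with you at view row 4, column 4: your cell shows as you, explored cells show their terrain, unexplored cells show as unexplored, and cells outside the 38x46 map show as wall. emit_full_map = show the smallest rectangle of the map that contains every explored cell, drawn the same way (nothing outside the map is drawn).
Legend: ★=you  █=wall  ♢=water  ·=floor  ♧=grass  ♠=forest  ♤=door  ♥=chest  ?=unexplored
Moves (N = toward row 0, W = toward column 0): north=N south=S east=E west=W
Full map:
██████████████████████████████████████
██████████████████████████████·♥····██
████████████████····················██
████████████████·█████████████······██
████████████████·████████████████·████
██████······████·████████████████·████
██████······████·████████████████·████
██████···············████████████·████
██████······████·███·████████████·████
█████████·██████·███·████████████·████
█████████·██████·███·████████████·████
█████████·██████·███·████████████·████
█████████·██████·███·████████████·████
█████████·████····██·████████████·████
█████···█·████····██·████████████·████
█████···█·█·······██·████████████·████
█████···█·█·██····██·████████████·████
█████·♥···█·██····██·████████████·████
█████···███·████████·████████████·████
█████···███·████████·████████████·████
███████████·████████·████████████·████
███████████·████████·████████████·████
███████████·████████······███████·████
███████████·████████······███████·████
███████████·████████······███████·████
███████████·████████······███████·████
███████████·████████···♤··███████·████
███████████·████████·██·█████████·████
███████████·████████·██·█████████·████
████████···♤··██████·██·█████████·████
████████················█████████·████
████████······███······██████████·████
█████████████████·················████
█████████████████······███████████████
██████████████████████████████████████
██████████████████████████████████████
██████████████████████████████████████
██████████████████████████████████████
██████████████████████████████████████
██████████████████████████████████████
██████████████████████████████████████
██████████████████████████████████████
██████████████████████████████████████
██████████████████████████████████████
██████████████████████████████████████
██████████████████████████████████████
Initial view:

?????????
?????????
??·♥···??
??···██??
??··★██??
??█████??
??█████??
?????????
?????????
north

?????????
?????????
??···█·??
??·♥···??
??··★██??
??···██??
??█████??
??█████??
?????????

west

?????????
?????????
??█···█·?
??█·♥···?
??█·★·██?
??█···██?
??██████?
???█████?
?????????

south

?????????
??█···█·?
??█·♥···?
??█···██?
??█·★·██?
??██████?
??██████?
?????????
?????????

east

?????????
?█···█·??
?█·♥···??
?█···██??
?█··★██??
?██████??
?██████??
?????????
?????????

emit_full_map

█···█·
█·♥···
█···██
█··★██
██████
██████

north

?????????
?????????
?█···█·??
?█·♥···??
?█··★██??
?█···██??
?██████??
?██████??
?????????

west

?????????
?????????
??█···█·?
??█·♥···?
??█·★·██?
??█···██?
??██████?
??██████?
?????????

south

?????????
??█···█·?
??█·♥···?
??█···██?
??█·★·██?
??██████?
??██████?
?????????
?????????

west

?????????
???█···█·
??██·♥···
??██···██
??██★··██
??███████
??███████
?????????
?????????

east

?????????
??█···█·?
?██·♥···?
?██···██?
?██·★·██?
?███████?
?███████?
?????????
?????????

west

?????????
???█···█·
??██·♥···
??██···██
??██★··██
??███████
??███████
?????????
?????????

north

?????????
?????????
??██···█·
??██·♥···
??██★··██
??██···██
??███████
??███████
?????????

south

?????????
??██···█·
??██·♥···
??██···██
??██★··██
??███████
??███████
?????????
?????????

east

?????????
?██···█·?
?██·♥···?
?██···██?
?██·★·██?
?███████?
?███████?
?????????
?????????

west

?????????
??██···█·
??██·♥···
??██···██
??██★··██
??███████
??███████
?????????
?????????

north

?????????
?????????
??██···█·
??██·♥···
??██★··██
??██···██
??███████
??███████
?????????

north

?????????
?????????
??██···??
??██···█·
??██★♥···
??██···██
??██···██
??███████
??███████

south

?????????
??██···??
??██···█·
??██·♥···
??██★··██
??██···██
??███████
??███████
?????????

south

??██···??
??██···█·
??██·♥···
??██···██
??██★··██
??███████
??███████
?????????
?????????

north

?????????
??██···??
??██···█·
??██·♥···
??██★··██
??██···██
??███████
??███████
?????????

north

?????????
?????????
??██···??
??██···█·
??██★♥···
??██···██
??██···██
??███████
??███████

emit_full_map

██···??
██···█·
██★♥···
██···██
██···██
███████
███████


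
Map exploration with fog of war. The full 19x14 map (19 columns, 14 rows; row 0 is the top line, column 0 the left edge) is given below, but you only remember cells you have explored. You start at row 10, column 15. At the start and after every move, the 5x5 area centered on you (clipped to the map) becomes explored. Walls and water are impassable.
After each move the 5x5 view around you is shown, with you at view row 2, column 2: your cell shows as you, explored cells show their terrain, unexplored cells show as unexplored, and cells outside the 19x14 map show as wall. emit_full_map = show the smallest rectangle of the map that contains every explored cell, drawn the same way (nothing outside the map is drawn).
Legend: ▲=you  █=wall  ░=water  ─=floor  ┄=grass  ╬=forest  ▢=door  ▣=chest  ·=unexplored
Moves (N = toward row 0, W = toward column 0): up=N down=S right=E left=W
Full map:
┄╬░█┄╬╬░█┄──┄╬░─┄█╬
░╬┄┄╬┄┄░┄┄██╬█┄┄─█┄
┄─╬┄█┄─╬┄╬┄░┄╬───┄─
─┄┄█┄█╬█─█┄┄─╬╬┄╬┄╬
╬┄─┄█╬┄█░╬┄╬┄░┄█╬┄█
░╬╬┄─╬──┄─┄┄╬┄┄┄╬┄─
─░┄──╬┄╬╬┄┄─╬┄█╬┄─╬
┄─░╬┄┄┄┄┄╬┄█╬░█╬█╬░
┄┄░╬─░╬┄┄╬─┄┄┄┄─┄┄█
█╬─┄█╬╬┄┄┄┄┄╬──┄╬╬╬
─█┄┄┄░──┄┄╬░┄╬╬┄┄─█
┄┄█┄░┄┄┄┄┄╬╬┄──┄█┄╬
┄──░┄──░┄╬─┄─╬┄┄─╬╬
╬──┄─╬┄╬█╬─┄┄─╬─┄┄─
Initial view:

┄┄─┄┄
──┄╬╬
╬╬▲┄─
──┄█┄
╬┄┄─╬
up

░█╬█╬
┄┄─┄┄
──▲╬╬
╬╬┄┄─
──┄█┄

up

┄█╬┄─
░█╬█╬
┄┄▲┄┄
──┄╬╬
╬╬┄┄─

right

█╬┄─╬
█╬█╬░
┄─▲┄█
─┄╬╬╬
╬┄┄─█

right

╬┄─╬█
╬█╬░█
─┄▲██
┄╬╬╬█
┄┄─██

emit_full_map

┄█╬┄─╬
░█╬█╬░
┄┄─┄▲█
──┄╬╬╬
╬╬┄┄─█
──┄█┄·
╬┄┄─╬·

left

█╬┄─╬
█╬█╬░
┄─▲┄█
─┄╬╬╬
╬┄┄─█

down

█╬█╬░
┄─┄┄█
─┄▲╬╬
╬┄┄─█
─┄█┄╬
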